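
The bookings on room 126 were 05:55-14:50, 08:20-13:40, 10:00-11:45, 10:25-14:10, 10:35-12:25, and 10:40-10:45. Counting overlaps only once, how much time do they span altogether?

Merged: 05:55–14:50.
Length: 8 h 55 min.

8 h 55 min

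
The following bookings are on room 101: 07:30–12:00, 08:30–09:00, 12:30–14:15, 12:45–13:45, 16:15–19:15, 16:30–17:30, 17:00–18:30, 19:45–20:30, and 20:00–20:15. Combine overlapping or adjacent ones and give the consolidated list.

07:30–12:00, 12:30–14:15, 16:15–19:15, 19:45–20:30

08:30–09:00 overlaps/touches 07:30–12:00 → extend to 07:30–12:00.
12:30–14:15 is disjoint → start new block.
12:45–13:45 overlaps/touches 12:30–14:15 → extend to 12:30–14:15.
16:15–19:15 is disjoint → start new block.
16:30–17:30 overlaps/touches 16:15–19:15 → extend to 16:15–19:15.
17:00–18:30 overlaps/touches 16:15–19:15 → extend to 16:15–19:15.
19:45–20:30 is disjoint → start new block.
20:00–20:15 overlaps/touches 19:45–20:30 → extend to 19:45–20:30.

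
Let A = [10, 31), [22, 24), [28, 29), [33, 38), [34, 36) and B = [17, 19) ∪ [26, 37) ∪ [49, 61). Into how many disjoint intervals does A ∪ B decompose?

Merge the first list: [10, 31), [33, 38).
A ∪ B = [10, 38), [49, 61).
That is 2 disjoint pieces.

2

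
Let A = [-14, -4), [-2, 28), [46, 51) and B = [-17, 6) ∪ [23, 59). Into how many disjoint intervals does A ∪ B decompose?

A ∪ B = [-17, 59).
That is 1 disjoint piece.

1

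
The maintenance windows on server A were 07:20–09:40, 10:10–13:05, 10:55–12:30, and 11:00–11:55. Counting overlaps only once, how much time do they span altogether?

5 h 15 min

Merged: 07:20–09:40, 10:10–13:05.
Lengths: 2 h 20 min + 2 h 55 min = 5 h 15 min.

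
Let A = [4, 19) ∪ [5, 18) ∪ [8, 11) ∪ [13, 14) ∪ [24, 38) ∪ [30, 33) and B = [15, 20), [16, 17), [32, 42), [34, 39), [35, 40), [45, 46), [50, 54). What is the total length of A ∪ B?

First set merges to [4, 19), [24, 38).
Second set merges to [15, 20), [32, 42), [45, 46), [50, 54).
A ∪ B = [4, 20), [24, 42), [45, 46), [50, 54).
Total: 16 + 18 + 1 + 4 = 39.

39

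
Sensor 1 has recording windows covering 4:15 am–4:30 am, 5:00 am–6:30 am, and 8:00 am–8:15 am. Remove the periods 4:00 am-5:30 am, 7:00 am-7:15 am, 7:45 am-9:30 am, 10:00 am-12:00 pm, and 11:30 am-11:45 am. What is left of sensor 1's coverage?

B, merged: 4:00 am-5:30 am, 7:00 am-7:15 am, 7:45 am-9:30 am, 10:00 am-12:00 pm.
4:15 am-4:30 am: entirely removed.
5:00 am-6:30 am \ B = 5:30 am-6:30 am.
8:00 am-8:15 am: entirely removed.

5:30 am-6:30 am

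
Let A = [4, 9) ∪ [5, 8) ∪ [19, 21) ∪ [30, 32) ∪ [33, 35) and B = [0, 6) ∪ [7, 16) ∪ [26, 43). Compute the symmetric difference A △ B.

First set merges to [4, 9), [19, 21), [30, 32), [33, 35).
Only in the first: [6, 7), [19, 21).
Only in the second: [0, 4), [9, 16), [26, 30), [32, 33), [35, 43).
Together these are the periods covered by exactly one.

[0, 4) ∪ [6, 7) ∪ [9, 16) ∪ [19, 21) ∪ [26, 30) ∪ [32, 33) ∪ [35, 43)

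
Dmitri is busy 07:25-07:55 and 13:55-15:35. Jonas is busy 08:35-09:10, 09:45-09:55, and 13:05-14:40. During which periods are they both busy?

13:55-14:40

07:25-07:55 falls entirely outside B.
13:55-15:35 overlaps B on 13:55-14:40.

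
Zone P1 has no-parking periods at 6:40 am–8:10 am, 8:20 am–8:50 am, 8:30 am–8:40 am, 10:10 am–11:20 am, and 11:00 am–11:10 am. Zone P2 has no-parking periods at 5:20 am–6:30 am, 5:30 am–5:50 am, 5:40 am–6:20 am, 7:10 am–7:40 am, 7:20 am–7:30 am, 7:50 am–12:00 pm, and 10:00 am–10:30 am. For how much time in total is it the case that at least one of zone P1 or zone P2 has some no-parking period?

Merge the first list: 6:40 am–8:10 am, 8:20 am–8:50 am, 10:10 am–11:20 am.
Merge the second list: 5:20 am–6:30 am, 7:10 am–7:40 am, 7:50 am–12:00 pm.
A ∪ B = 5:20 am–6:30 am, 6:40 am–12:00 pm.
Total: 1 h 10 min + 5 h 20 min = 6 h 30 min.

6 h 30 min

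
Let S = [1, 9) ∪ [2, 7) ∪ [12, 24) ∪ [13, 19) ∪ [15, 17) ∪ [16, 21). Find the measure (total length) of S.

20

Merged: [1, 9), [12, 24).
Lengths: 8 + 12 = 20.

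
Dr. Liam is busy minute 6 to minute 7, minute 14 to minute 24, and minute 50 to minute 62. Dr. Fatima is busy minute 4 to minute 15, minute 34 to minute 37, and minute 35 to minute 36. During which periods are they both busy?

Second set merges to minute 4 to minute 15, minute 34 to minute 37.
minute 6 to minute 7 overlaps B on minute 6 to minute 7.
minute 14 to minute 24 overlaps B on minute 14 to minute 15.
minute 50 to minute 62 falls entirely outside B.

minute 6 to minute 7, minute 14 to minute 15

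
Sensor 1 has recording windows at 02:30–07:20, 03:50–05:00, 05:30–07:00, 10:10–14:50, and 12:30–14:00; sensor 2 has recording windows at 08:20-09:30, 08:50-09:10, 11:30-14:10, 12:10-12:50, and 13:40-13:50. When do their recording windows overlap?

11:30–14:10

First set merges to 02:30–07:20, 10:10–14:50.
Second set merges to 08:20–09:30, 11:30–14:10.
02:30–07:20 falls entirely outside B.
10:10–14:50 overlaps B on 11:30–14:10.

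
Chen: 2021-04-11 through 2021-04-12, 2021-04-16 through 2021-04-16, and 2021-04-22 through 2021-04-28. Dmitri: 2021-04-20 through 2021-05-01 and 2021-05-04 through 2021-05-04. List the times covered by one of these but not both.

2021-04-11 through 2021-04-12, 2021-04-16 through 2021-04-16, 2021-04-20 through 2021-04-21, 2021-04-29 through 2021-05-01, 2021-05-04 through 2021-05-04

A \ B = 2021-04-11 through 2021-04-12, 2021-04-16 through 2021-04-16.
B \ A = 2021-04-20 through 2021-04-21, 2021-04-29 through 2021-05-01, 2021-05-04 through 2021-05-04.
Union of the two gives the symmetric difference.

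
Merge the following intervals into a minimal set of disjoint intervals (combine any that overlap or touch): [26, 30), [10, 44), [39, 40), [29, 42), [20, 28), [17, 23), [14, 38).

Sort by start: [10, 44), [14, 38), [17, 23), [20, 28), [26, 30), [29, 42), [39, 40).
[14, 38) overlaps/touches [10, 44) → extend to [10, 44).
[17, 23) overlaps/touches [10, 44) → extend to [10, 44).
[20, 28) overlaps/touches [10, 44) → extend to [10, 44).
[26, 30) overlaps/touches [10, 44) → extend to [10, 44).
[29, 42) overlaps/touches [10, 44) → extend to [10, 44).
[39, 40) overlaps/touches [10, 44) → extend to [10, 44).

[10, 44)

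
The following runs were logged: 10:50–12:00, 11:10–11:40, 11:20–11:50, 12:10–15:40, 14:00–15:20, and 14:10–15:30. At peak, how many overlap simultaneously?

Sweep endpoints in order; track running count of active intervals.
Peak of 3 reached at 11:20.

3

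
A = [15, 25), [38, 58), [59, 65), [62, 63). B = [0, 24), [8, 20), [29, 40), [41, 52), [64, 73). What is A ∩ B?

[15, 24) ∪ [38, 40) ∪ [41, 52) ∪ [64, 65)

Merge the first list: [15, 25), [38, 58), [59, 65).
Merge the second list: [0, 24), [29, 40), [41, 52), [64, 73).
[15, 25) ∩ B → [15, 24).
[38, 58) ∩ B → [38, 40), [41, 52).
[59, 65) ∩ B → [64, 65).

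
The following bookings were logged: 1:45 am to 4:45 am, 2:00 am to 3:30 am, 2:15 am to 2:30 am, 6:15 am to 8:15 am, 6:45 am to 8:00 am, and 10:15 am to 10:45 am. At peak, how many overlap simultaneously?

Walk the sorted start/end points keeping a running depth.
The depth first hits 3 at 2:15 am.

3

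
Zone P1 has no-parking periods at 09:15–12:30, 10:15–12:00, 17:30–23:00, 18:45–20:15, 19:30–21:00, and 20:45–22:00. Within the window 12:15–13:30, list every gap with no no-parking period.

After merging, the occupied span is 09:15–12:30, 17:30–23:00.
Gaps within 12:15–13:30: 12:30–13:30.

12:30–13:30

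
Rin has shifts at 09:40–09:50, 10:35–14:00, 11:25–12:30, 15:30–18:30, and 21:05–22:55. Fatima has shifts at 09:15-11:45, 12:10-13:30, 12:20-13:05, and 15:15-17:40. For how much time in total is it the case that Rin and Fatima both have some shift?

4 h 50 min

A, merged: 09:40–09:50, 10:35–14:00, 15:30–18:30, 21:05–22:55.
B, merged: 09:15–11:45, 12:10–13:30, 15:15–17:40.
A ∩ B = 09:40–09:50, 10:35–11:45, 12:10–13:30, 15:30–17:40.
Total: 10 min + 1 h 10 min + 1 h 20 min + 2 h 10 min = 4 h 50 min.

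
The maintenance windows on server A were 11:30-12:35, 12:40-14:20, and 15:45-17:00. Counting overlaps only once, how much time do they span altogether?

4 h

Merged: 11:30–12:35, 12:40–14:20, 15:45–17:00.
Lengths: 1 h 5 min + 1 h 40 min + 1 h 15 min = 4 h.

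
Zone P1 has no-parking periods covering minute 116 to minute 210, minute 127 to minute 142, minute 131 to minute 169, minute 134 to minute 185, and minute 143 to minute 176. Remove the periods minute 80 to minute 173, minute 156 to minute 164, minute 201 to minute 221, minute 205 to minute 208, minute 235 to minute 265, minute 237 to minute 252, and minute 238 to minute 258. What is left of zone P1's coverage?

First set merges to minute 116 to minute 210.
Second set merges to minute 80 to minute 173, minute 201 to minute 221, minute 235 to minute 265.
minute 116 to minute 210 minus B → minute 173 to minute 201.

minute 173 to minute 201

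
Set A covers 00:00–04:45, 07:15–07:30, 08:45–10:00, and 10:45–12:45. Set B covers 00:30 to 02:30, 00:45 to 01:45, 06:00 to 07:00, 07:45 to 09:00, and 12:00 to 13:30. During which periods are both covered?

Merge the second list: 00:30-02:30, 06:00-07:00, 07:45-09:00, 12:00-13:30.
00:00-04:45 meets the second set on 00:30-02:30.
07:15-07:30: no overlap with the second set.
08:45-10:00 meets the second set on 08:45-09:00.
10:45-12:45 meets the second set on 12:00-12:45.

00:30-02:30, 08:45-09:00, 12:00-12:45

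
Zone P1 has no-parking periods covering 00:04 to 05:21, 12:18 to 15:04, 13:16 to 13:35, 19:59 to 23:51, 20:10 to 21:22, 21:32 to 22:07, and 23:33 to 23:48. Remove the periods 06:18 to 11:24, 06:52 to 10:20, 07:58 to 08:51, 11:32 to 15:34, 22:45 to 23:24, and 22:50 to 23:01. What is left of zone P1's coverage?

00:04–05:21, 19:59–22:45, 23:24–23:51

First set merges to 00:04–05:21, 12:18–15:04, 19:59–23:51.
Second set merges to 06:18–11:24, 11:32–15:34, 22:45–23:24.
00:04–05:21 is untouched.
12:18–15:04 lies entirely inside B → drops out.
19:59–23:51 with B removed leaves 19:59–22:45, 23:24–23:51.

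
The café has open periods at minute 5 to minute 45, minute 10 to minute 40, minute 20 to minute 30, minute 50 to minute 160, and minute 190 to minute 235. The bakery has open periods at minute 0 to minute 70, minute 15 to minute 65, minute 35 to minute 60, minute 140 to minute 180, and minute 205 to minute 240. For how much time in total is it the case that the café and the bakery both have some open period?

110 minutes

First set merges to minute 5 to minute 45, minute 50 to minute 160, minute 190 to minute 235.
Second set merges to minute 0 to minute 70, minute 140 to minute 180, minute 205 to minute 240.
A ∩ B = minute 5 to minute 45, minute 50 to minute 70, minute 140 to minute 160, minute 205 to minute 235.
Total: 40 minutes + 20 minutes + 20 minutes + 30 minutes = 110 minutes.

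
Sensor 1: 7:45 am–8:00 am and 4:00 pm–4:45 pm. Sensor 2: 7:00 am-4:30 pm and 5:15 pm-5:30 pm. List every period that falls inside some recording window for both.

7:45 am-8:00 am, 4:00 pm-4:30 pm

7:45 am-8:00 am meets the second set on 7:45 am-8:00 am.
4:00 pm-4:45 pm meets the second set on 4:00 pm-4:30 pm.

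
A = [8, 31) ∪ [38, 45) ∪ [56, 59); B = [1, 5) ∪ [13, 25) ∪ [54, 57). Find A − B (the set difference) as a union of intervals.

[8, 31) with B removed leaves [8, 13), [25, 31).
[38, 45) is untouched.
[56, 59) with B removed leaves [57, 59).

[8, 13) ∪ [25, 31) ∪ [38, 45) ∪ [57, 59)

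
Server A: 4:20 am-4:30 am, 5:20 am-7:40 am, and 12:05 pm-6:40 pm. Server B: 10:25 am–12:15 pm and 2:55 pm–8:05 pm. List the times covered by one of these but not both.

Only in the first: 4:20 am-4:30 am, 5:20 am-7:40 am, 12:15 pm-2:55 pm.
Only in the second: 10:25 am-12:05 pm, 6:40 pm-8:05 pm.
Together these are the periods covered by exactly one.

4:20 am-4:30 am, 5:20 am-7:40 am, 10:25 am-12:05 pm, 12:15 pm-2:55 pm, 6:40 pm-8:05 pm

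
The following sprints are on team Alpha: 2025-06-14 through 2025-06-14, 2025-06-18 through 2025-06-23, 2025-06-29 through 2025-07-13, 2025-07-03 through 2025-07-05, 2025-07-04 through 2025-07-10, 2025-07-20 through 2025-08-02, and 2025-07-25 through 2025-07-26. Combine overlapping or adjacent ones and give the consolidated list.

2025-06-18 through 2025-06-23 is disjoint → start new block.
2025-06-29 through 2025-07-13 is disjoint → start new block.
2025-07-03 through 2025-07-05 overlaps/touches 2025-06-29 through 2025-07-13 → extend to 2025-06-29 through 2025-07-13.
2025-07-04 through 2025-07-10 overlaps/touches 2025-06-29 through 2025-07-13 → extend to 2025-06-29 through 2025-07-13.
2025-07-20 through 2025-08-02 is disjoint → start new block.
2025-07-25 through 2025-07-26 overlaps/touches 2025-07-20 through 2025-08-02 → extend to 2025-07-20 through 2025-08-02.

2025-06-14 through 2025-06-14, 2025-06-18 through 2025-06-23, 2025-06-29 through 2025-07-13, 2025-07-20 through 2025-08-02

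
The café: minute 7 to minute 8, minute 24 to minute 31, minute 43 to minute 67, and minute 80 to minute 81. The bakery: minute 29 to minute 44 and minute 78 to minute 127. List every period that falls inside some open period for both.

minute 7 to minute 8: no overlap with the second set.
minute 24 to minute 31 meets the second set on minute 29 to minute 31.
minute 43 to minute 67 meets the second set on minute 43 to minute 44.
minute 80 to minute 81 meets the second set on minute 80 to minute 81.

minute 29 to minute 31, minute 43 to minute 44, minute 80 to minute 81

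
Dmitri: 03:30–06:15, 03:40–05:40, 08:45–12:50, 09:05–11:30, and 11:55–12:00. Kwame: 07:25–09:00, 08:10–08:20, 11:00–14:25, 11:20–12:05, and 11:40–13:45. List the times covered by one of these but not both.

03:30–06:15, 07:25–08:45, 09:00–11:00, 12:50–14:25

First set merges to 03:30–06:15, 08:45–12:50.
Second set merges to 07:25–09:00, 11:00–14:25.
A \ B = 03:30–06:15, 09:00–11:00.
B \ A = 07:25–08:45, 12:50–14:25.
Union of the two gives the symmetric difference.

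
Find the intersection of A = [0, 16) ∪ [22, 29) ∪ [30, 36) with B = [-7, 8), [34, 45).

[0, 16) ∩ B → [0, 8).
[22, 29) meets no B interval.
[30, 36) ∩ B → [34, 36).

[0, 8) ∪ [34, 36)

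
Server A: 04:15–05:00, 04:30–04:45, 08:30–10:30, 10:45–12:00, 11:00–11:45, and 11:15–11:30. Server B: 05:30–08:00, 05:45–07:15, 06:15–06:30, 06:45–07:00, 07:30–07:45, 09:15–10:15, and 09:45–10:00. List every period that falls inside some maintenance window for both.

09:15-10:15

First set merges to 04:15-05:00, 08:30-10:30, 10:45-12:00.
Second set merges to 05:30-08:00, 09:15-10:15.
04:15-05:00 falls entirely outside B.
08:30-10:30 overlaps B on 09:15-10:15.
10:45-12:00 falls entirely outside B.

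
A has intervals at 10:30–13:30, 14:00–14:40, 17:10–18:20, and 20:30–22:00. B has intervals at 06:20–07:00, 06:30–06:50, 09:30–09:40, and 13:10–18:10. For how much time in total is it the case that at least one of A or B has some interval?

10 h 10 min

Second set merges to 06:20–07:00, 09:30–09:40, 13:10–18:10.
A ∪ B = 06:20–07:00, 09:30–09:40, 10:30–18:20, 20:30–22:00.
Total: 40 min + 10 min + 7 h 50 min + 1 h 30 min = 10 h 10 min.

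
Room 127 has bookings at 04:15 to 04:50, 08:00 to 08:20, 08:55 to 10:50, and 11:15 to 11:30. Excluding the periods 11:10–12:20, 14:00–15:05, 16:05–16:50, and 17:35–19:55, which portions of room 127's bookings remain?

04:15-04:50, 08:00-08:20, 08:55-10:50

04:15-04:50: nothing removed.
08:00-08:20: nothing removed.
08:55-10:50: nothing removed.
11:15-11:30: entirely removed.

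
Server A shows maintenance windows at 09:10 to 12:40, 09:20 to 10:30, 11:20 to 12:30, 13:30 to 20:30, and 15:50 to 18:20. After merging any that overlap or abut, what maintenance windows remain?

09:20–10:30 overlaps/touches 09:10–12:40 → extend to 09:10–12:40.
11:20–12:30 overlaps/touches 09:10–12:40 → extend to 09:10–12:40.
13:30–20:30 is disjoint → start new block.
15:50–18:20 overlaps/touches 13:30–20:30 → extend to 13:30–20:30.

09:10–12:40, 13:30–20:30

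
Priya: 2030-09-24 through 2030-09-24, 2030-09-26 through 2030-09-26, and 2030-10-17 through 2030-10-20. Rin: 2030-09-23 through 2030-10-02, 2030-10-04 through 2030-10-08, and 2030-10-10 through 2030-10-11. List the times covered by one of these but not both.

2030-09-23 through 2030-09-23, 2030-09-25 through 2030-09-25, 2030-09-27 through 2030-10-02, 2030-10-04 through 2030-10-08, 2030-10-10 through 2030-10-11, 2030-10-17 through 2030-10-20

Only in the first: 2030-10-17 through 2030-10-20.
Only in the second: 2030-09-23 through 2030-09-23, 2030-09-25 through 2030-09-25, 2030-09-27 through 2030-10-02, 2030-10-04 through 2030-10-08, 2030-10-10 through 2030-10-11.
Together these are the periods covered by exactly one.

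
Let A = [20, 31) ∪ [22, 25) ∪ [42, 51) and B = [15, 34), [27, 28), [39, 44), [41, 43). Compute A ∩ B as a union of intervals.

[20, 31) ∪ [42, 44)

A, merged: [20, 31), [42, 51).
B, merged: [15, 34), [39, 44).
[20, 31) overlaps B on [20, 31).
[42, 51) overlaps B on [42, 44).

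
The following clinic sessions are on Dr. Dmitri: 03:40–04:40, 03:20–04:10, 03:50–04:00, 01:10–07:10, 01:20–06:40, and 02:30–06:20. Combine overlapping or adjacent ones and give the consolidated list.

Sort by start: 01:10–07:10, 01:20–06:40, 02:30–06:20, 03:20–04:10, 03:40–04:40, 03:50–04:00.
01:20–06:40 overlaps/touches 01:10–07:10 → extend to 01:10–07:10.
02:30–06:20 overlaps/touches 01:10–07:10 → extend to 01:10–07:10.
03:20–04:10 overlaps/touches 01:10–07:10 → extend to 01:10–07:10.
03:40–04:40 overlaps/touches 01:10–07:10 → extend to 01:10–07:10.
03:50–04:00 overlaps/touches 01:10–07:10 → extend to 01:10–07:10.

01:10–07:10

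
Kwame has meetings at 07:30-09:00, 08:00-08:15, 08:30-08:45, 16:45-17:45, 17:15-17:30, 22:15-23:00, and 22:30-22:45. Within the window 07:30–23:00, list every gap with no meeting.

09:00-16:45, 17:45-22:15

After merging, the occupied span is 07:30-09:00, 16:45-17:45, 22:15-23:00.
Uncovered inside 07:30-23:00: 09:00-16:45, 17:45-22:15.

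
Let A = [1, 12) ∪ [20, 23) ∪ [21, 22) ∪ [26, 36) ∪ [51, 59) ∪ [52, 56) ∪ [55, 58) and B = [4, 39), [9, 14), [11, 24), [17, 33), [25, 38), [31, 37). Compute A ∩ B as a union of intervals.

[4, 12) ∪ [20, 23) ∪ [26, 36)

A, merged: [1, 12), [20, 23), [26, 36), [51, 59).
B, merged: [4, 39).
[1, 12) meets the second set on [4, 12).
[20, 23) meets the second set on [20, 23).
[26, 36) meets the second set on [26, 36).
[51, 59): no overlap with the second set.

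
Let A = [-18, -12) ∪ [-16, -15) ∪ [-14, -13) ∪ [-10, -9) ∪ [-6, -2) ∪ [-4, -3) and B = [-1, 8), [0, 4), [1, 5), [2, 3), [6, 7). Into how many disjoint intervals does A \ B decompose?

First set merges to [-18, -12), [-10, -9), [-6, -2).
Second set merges to [-1, 8).
A \ B = [-18, -12), [-10, -9), [-6, -2).
That is 3 disjoint pieces.

3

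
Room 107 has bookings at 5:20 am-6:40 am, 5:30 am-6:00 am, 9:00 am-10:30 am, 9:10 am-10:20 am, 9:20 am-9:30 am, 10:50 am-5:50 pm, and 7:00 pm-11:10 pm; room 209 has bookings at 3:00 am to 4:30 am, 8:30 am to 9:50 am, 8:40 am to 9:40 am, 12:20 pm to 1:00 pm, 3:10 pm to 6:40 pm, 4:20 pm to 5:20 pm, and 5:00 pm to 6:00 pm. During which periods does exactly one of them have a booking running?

First set merges to 5:20 am–6:40 am, 9:00 am–10:30 am, 10:50 am–5:50 pm, 7:00 pm–11:10 pm.
Second set merges to 3:00 am–4:30 am, 8:30 am–9:50 am, 12:20 pm–1:00 pm, 3:10 pm–6:40 pm.
A \ B = 5:20 am–6:40 am, 9:50 am–10:30 am, 10:50 am–12:20 pm, 1:00 pm–3:10 pm, 7:00 pm–11:10 pm.
B \ A = 3:00 am–4:30 am, 8:30 am–9:00 am, 5:50 pm–6:40 pm.
Union of the two gives the symmetric difference.

3:00 am–4:30 am, 5:20 am–6:40 am, 8:30 am–9:00 am, 9:50 am–10:30 am, 10:50 am–12:20 pm, 1:00 pm–3:10 pm, 5:50 pm–6:40 pm, 7:00 pm–11:10 pm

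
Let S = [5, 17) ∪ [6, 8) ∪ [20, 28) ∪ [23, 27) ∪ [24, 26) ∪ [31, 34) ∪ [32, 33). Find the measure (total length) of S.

23

Merged: [5, 17), [20, 28), [31, 34).
Lengths: 12 + 8 + 3 = 23.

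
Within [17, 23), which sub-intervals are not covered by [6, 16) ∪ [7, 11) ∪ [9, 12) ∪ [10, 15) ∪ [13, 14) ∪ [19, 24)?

[17, 19)

Covered (merged): [6, 16), [19, 24).
Complement within [17, 23): [17, 19).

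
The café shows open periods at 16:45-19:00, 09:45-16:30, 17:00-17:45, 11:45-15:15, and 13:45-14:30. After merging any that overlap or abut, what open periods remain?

Sort by start: 09:45–16:30, 11:45–15:15, 13:45–14:30, 16:45–19:00, 17:00–17:45.
11:45–15:15 overlaps/touches 09:45–16:30 → extend to 09:45–16:30.
13:45–14:30 overlaps/touches 09:45–16:30 → extend to 09:45–16:30.
16:45–19:00 is disjoint → start new block.
17:00–17:45 overlaps/touches 16:45–19:00 → extend to 16:45–19:00.

09:45–16:30, 16:45–19:00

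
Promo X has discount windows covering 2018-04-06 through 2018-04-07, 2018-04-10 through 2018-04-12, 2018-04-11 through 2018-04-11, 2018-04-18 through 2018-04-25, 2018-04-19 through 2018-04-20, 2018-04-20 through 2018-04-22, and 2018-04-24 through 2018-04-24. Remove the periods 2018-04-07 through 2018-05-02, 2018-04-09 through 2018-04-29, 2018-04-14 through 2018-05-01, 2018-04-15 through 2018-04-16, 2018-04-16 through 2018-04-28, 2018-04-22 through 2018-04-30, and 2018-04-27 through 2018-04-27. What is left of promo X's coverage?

2018-04-06 through 2018-04-06

A, merged: 2018-04-06 through 2018-04-07, 2018-04-10 through 2018-04-12, 2018-04-18 through 2018-04-25.
B, merged: 2018-04-07 through 2018-05-02.
2018-04-06 through 2018-04-07 with B removed leaves 2018-04-06 through 2018-04-06.
2018-04-10 through 2018-04-12 lies entirely inside B → drops out.
2018-04-18 through 2018-04-25 lies entirely inside B → drops out.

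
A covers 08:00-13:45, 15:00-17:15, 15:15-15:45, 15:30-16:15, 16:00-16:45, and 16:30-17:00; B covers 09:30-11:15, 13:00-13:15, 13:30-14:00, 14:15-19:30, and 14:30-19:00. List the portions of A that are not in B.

A, merged: 08:00–13:45, 15:00–17:15.
B, merged: 09:30–11:15, 13:00–13:15, 13:30–14:00, 14:15–19:30.
08:00–13:45 \ B = 08:00–09:30, 11:15–13:00, 13:15–13:30.
15:00–17:15: entirely removed.

08:00–09:30, 11:15–13:00, 13:15–13:30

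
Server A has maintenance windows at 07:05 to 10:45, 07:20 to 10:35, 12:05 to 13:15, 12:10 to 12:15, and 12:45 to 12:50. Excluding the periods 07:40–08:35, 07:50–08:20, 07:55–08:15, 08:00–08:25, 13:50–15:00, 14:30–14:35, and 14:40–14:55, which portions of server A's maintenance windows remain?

A, merged: 07:05-10:45, 12:05-13:15.
B, merged: 07:40-08:35, 13:50-15:00.
07:05-10:45 with B removed leaves 07:05-07:40, 08:35-10:45.
12:05-13:15 is untouched.

07:05-07:40, 08:35-10:45, 12:05-13:15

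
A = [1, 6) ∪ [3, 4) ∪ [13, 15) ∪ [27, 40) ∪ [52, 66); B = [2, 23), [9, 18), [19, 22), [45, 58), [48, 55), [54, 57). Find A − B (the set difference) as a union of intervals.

Merge the first list: [1, 6), [13, 15), [27, 40), [52, 66).
Merge the second list: [2, 23), [45, 58).
[1, 6) \ B = [1, 2).
[13, 15): entirely removed.
[27, 40): nothing removed.
[52, 66) \ B = [58, 66).

[1, 2) ∪ [27, 40) ∪ [58, 66)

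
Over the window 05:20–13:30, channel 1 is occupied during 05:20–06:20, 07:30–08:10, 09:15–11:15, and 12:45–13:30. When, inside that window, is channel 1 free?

Covered (merged): 05:20–06:20, 07:30–08:10, 09:15–11:15, 12:45–13:30.
Uncovered inside 05:20–13:30: 06:20–07:30, 08:10–09:15, 11:15–12:45.

06:20–07:30, 08:10–09:15, 11:15–12:45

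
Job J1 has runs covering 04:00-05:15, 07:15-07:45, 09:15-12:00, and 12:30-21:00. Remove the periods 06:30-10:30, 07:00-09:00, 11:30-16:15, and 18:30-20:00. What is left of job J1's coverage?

Merge the second list: 06:30–10:30, 11:30–16:15, 18:30–20:00.
04:00–05:15: nothing removed.
07:15–07:45: entirely removed.
09:15–12:00 \ B = 10:30–11:30.
12:30–21:00 \ B = 16:15–18:30, 20:00–21:00.

04:00–05:15, 10:30–11:30, 16:15–18:30, 20:00–21:00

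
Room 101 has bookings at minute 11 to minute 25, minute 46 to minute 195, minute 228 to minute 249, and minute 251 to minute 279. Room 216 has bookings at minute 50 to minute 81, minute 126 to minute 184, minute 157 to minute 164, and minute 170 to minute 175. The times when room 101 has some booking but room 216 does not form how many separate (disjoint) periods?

6

Merge the second list: minute 50 to minute 81, minute 126 to minute 184.
A \ B = minute 11 to minute 25, minute 46 to minute 50, minute 81 to minute 126, minute 184 to minute 195, minute 228 to minute 249, minute 251 to minute 279.
That is 6 disjoint pieces.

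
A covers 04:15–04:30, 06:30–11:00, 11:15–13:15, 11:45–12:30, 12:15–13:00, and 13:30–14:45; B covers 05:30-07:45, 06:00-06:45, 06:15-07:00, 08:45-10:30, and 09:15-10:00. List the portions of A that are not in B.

04:15–04:30, 07:45–08:45, 10:30–11:00, 11:15–13:15, 13:30–14:45

Merge the first list: 04:15–04:30, 06:30–11:00, 11:15–13:15, 13:30–14:45.
Merge the second list: 05:30–07:45, 08:45–10:30.
04:15–04:30: nothing removed.
06:30–11:00 \ B = 07:45–08:45, 10:30–11:00.
11:15–13:15: nothing removed.
13:30–14:45: nothing removed.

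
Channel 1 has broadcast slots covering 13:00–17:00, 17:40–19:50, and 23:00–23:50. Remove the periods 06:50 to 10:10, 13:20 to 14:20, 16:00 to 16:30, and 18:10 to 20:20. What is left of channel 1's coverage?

13:00–17:00 with B removed leaves 13:00–13:20, 14:20–16:00, 16:30–17:00.
17:40–19:50 with B removed leaves 17:40–18:10.
23:00–23:50 is untouched.

13:00–13:20, 14:20–16:00, 16:30–17:00, 17:40–18:10, 23:00–23:50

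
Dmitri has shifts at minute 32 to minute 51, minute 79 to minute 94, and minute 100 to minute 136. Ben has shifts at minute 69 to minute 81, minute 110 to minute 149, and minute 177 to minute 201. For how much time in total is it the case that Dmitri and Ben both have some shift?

28 minutes

A ∩ B = minute 79 to minute 81, minute 110 to minute 136.
Total: 2 minutes + 26 minutes = 28 minutes.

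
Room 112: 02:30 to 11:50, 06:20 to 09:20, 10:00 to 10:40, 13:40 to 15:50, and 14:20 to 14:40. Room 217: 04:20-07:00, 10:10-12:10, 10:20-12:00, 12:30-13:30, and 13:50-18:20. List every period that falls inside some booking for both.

First set merges to 02:30-11:50, 13:40-15:50.
Second set merges to 04:20-07:00, 10:10-12:10, 12:30-13:30, 13:50-18:20.
02:30-11:50 ∩ B → 04:20-07:00, 10:10-11:50.
13:40-15:50 ∩ B → 13:50-15:50.

04:20-07:00, 10:10-11:50, 13:50-15:50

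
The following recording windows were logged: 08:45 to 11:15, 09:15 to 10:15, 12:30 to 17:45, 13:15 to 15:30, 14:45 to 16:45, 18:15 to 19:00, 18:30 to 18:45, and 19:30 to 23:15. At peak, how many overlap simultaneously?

3

At 14:45, 3 of the intervals are simultaneously active.
No point has more.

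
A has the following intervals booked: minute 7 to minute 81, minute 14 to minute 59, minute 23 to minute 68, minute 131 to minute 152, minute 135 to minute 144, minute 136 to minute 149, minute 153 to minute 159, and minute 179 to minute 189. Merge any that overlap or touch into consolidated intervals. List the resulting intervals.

minute 14 to minute 59 overlaps/touches minute 7 to minute 81 → extend to minute 7 to minute 81.
minute 23 to minute 68 overlaps/touches minute 7 to minute 81 → extend to minute 7 to minute 81.
minute 131 to minute 152 is disjoint → start new block.
minute 135 to minute 144 overlaps/touches minute 131 to minute 152 → extend to minute 131 to minute 152.
minute 136 to minute 149 overlaps/touches minute 131 to minute 152 → extend to minute 131 to minute 152.
minute 153 to minute 159 is disjoint → start new block.
minute 179 to minute 189 is disjoint → start new block.

minute 7 to minute 81, minute 131 to minute 152, minute 153 to minute 159, minute 179 to minute 189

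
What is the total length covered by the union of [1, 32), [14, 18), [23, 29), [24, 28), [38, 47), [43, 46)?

40

Merged: [1, 32), [38, 47).
Lengths: 31 + 9 = 40.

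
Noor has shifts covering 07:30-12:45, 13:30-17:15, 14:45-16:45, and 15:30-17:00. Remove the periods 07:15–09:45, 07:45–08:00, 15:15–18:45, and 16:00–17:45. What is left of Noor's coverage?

09:45–12:45, 13:30–15:15

A, merged: 07:30–12:45, 13:30–17:15.
B, merged: 07:15–09:45, 15:15–18:45.
07:30–12:45 with B removed leaves 09:45–12:45.
13:30–17:15 with B removed leaves 13:30–15:15.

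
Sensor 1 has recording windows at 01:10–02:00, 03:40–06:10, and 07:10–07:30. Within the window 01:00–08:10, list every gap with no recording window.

01:00–01:10, 02:00–03:40, 06:10–07:10, 07:30–08:10

Covered (merged): 01:10–02:00, 03:40–06:10, 07:10–07:30.
Uncovered inside 01:00–08:10: 01:00–01:10, 02:00–03:40, 06:10–07:10, 07:30–08:10.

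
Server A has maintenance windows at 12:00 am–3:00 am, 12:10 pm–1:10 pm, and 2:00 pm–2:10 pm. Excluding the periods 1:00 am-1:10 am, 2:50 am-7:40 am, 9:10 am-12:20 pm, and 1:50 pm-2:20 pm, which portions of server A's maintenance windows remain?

12:00 am–1:00 am, 1:10 am–2:50 am, 12:20 pm–1:10 pm

12:00 am–3:00 am with B removed leaves 12:00 am–1:00 am, 1:10 am–2:50 am.
12:10 pm–1:10 pm with B removed leaves 12:20 pm–1:10 pm.
2:00 pm–2:10 pm lies entirely inside B → drops out.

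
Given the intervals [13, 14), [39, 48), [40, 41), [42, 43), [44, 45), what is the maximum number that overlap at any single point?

2

At 40, 2 of the intervals are simultaneously active.
No point has more.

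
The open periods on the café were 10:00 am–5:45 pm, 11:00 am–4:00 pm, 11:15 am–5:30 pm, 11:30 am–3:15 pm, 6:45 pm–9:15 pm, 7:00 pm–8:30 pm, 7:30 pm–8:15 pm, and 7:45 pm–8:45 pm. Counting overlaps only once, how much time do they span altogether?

10 h 15 min

Merged: 10:00 am-5:45 pm, 6:45 pm-9:15 pm.
Lengths: 7 h 45 min + 2 h 30 min = 10 h 15 min.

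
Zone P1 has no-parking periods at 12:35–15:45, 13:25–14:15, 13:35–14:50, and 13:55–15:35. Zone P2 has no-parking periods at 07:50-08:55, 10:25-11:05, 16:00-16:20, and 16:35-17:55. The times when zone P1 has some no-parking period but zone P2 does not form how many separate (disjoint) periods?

1

Merge the first list: 12:35-15:45.
A \ B = 12:35-15:45.
That is 1 disjoint piece.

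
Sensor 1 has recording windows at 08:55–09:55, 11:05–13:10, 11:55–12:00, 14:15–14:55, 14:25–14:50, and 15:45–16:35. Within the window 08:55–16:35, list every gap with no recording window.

09:55-11:05, 13:10-14:15, 14:55-15:45

Covered (merged): 08:55-09:55, 11:05-13:10, 14:15-14:55, 15:45-16:35.
Gaps within 08:55-16:35: 09:55-11:05, 13:10-14:15, 14:55-15:45.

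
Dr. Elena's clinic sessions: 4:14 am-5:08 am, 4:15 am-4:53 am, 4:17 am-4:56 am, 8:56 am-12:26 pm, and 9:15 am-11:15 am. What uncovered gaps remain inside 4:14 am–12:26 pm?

5:08 am-8:56 am

Covered (merged): 4:14 am-5:08 am, 8:56 am-12:26 pm.
Complement within 4:14 am-12:26 pm: 5:08 am-8:56 am.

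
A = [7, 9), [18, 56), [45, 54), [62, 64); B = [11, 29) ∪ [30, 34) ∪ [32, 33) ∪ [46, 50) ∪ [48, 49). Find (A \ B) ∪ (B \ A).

[7, 9) ∪ [11, 18) ∪ [29, 30) ∪ [34, 46) ∪ [50, 56) ∪ [62, 64)

A, merged: [7, 9), [18, 56), [62, 64).
B, merged: [11, 29), [30, 34), [46, 50).
Only in the first: [7, 9), [29, 30), [34, 46), [50, 56), [62, 64).
Only in the second: [11, 18).
Together these are the periods covered by exactly one.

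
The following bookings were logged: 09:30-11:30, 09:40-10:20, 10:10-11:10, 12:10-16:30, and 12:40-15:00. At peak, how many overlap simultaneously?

3

At 10:10, 3 of the intervals are simultaneously active.
No point has more.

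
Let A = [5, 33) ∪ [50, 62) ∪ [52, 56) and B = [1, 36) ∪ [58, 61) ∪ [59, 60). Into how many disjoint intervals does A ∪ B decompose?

A, merged: [5, 33), [50, 62).
B, merged: [1, 36), [58, 61).
A ∪ B = [1, 36), [50, 62).
That is 2 disjoint pieces.

2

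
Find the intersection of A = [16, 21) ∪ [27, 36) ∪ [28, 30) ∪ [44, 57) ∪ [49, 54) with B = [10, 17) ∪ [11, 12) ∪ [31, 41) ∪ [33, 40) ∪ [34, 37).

A, merged: [16, 21), [27, 36), [44, 57).
B, merged: [10, 17), [31, 41).
[16, 21) ∩ B → [16, 17).
[27, 36) ∩ B → [31, 36).
[44, 57) meets no B interval.

[16, 17) ∪ [31, 36)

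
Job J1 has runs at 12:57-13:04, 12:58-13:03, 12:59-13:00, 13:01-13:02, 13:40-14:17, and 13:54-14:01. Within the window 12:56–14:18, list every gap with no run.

12:56–12:57, 13:04–13:40, 14:17–14:18

Covered (merged): 12:57–13:04, 13:40–14:17.
Complement within 12:56–14:18: 12:56–12:57, 13:04–13:40, 14:17–14:18.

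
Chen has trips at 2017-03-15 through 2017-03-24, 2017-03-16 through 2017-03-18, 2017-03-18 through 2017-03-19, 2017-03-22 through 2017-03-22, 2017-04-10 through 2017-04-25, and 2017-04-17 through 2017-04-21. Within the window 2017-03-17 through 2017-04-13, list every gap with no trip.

2017-03-25 through 2017-04-09

After merging, the occupied span is 2017-03-15 through 2017-03-24, 2017-04-10 through 2017-04-25.
Uncovered inside 2017-03-17 through 2017-04-13: 2017-03-25 through 2017-04-09.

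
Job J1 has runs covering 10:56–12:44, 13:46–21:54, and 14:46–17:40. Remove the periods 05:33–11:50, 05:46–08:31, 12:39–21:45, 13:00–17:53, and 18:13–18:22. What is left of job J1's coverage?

11:50–12:39, 21:45–21:54

First set merges to 10:56–12:44, 13:46–21:54.
Second set merges to 05:33–11:50, 12:39–21:45.
10:56–12:44 minus B → 11:50–12:39.
13:46–21:54 minus B → 21:45–21:54.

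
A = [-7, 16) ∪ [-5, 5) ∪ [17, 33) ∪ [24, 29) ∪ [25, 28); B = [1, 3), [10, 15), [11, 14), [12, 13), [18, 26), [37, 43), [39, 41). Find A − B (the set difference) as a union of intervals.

A, merged: [-7, 16), [17, 33).
B, merged: [1, 3), [10, 15), [18, 26), [37, 43).
[-7, 16) with B removed leaves [-7, 1), [3, 10), [15, 16).
[17, 33) with B removed leaves [17, 18), [26, 33).

[-7, 1) ∪ [3, 10) ∪ [15, 16) ∪ [17, 18) ∪ [26, 33)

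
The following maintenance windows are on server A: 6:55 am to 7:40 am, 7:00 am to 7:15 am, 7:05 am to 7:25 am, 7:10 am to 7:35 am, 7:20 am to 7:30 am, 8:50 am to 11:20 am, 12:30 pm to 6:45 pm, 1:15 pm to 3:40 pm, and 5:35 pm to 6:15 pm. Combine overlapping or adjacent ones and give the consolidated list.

7:00 am-7:15 am overlaps/touches 6:55 am-7:40 am → extend to 6:55 am-7:40 am.
7:05 am-7:25 am overlaps/touches 6:55 am-7:40 am → extend to 6:55 am-7:40 am.
7:10 am-7:35 am overlaps/touches 6:55 am-7:40 am → extend to 6:55 am-7:40 am.
7:20 am-7:30 am overlaps/touches 6:55 am-7:40 am → extend to 6:55 am-7:40 am.
8:50 am-11:20 am is disjoint → start new block.
12:30 pm-6:45 pm is disjoint → start new block.
1:15 pm-3:40 pm overlaps/touches 12:30 pm-6:45 pm → extend to 12:30 pm-6:45 pm.
5:35 pm-6:15 pm overlaps/touches 12:30 pm-6:45 pm → extend to 12:30 pm-6:45 pm.

6:55 am-7:40 am, 8:50 am-11:20 am, 12:30 pm-6:45 pm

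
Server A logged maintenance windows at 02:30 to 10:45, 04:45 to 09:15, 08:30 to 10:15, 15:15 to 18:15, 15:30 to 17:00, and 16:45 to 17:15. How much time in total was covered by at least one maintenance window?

11 h 15 min

Merged: 02:30–10:45, 15:15–18:15.
Lengths: 8 h 15 min + 3 h = 11 h 15 min.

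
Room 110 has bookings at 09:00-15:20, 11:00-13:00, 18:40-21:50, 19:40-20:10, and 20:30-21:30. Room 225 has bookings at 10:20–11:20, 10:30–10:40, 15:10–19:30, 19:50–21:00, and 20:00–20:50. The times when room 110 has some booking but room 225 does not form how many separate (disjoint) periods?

4

First set merges to 09:00–15:20, 18:40–21:50.
Second set merges to 10:20–11:20, 15:10–19:30, 19:50–21:00.
A \ B = 09:00–10:20, 11:20–15:10, 19:30–19:50, 21:00–21:50.
That is 4 disjoint pieces.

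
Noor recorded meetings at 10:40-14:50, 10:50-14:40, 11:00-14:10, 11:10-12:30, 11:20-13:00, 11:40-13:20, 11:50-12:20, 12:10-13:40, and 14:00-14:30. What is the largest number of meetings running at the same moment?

8

At 12:10, 8 of the intervals are simultaneously active.
No point has more.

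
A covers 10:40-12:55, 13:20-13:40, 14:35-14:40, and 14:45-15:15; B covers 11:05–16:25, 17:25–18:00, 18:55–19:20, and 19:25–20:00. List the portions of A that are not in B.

10:40-12:55 \ B = 10:40-11:05.
13:20-13:40: entirely removed.
14:35-14:40: entirely removed.
14:45-15:15: entirely removed.

10:40-11:05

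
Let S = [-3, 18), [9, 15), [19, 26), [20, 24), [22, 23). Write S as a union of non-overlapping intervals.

[9, 15) overlaps/touches [-3, 18) → extend to [-3, 18).
[19, 26) is disjoint → start new block.
[20, 24) overlaps/touches [19, 26) → extend to [19, 26).
[22, 23) overlaps/touches [19, 26) → extend to [19, 26).

[-3, 18) ∪ [19, 26)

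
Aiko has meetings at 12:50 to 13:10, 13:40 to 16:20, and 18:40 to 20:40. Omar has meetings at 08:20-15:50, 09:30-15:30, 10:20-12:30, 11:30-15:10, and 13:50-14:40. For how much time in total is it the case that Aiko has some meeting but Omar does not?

Second set merges to 08:20-15:50.
A \ B = 15:50-16:20, 18:40-20:40.
Total: 30 min + 2 h = 2 h 30 min.

2 h 30 min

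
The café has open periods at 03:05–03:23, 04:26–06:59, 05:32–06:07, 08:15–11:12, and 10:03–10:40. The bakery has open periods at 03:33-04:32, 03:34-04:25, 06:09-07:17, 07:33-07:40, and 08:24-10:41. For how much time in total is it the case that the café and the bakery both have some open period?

Merge the first list: 03:05–03:23, 04:26–06:59, 08:15–11:12.
Merge the second list: 03:33–04:32, 06:09–07:17, 07:33–07:40, 08:24–10:41.
A ∩ B = 04:26–04:32, 06:09–06:59, 08:24–10:41.
Total: 6 min + 50 min + 2 h 17 min = 3 h 13 min.

3 h 13 min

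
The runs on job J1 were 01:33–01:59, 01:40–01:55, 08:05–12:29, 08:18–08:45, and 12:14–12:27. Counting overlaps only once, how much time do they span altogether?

Merged: 01:33–01:59, 08:05–12:29.
Lengths: 26 min + 4 h 24 min = 4 h 50 min.

4 h 50 min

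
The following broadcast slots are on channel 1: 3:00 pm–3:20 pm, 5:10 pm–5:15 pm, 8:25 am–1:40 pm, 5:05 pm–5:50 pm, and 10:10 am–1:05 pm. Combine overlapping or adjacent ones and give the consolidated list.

8:25 am-1:40 pm, 3:00 pm-3:20 pm, 5:05 pm-5:50 pm

Sort by start: 8:25 am-1:40 pm, 10:10 am-1:05 pm, 3:00 pm-3:20 pm, 5:05 pm-5:50 pm, 5:10 pm-5:15 pm.
10:10 am-1:05 pm overlaps/touches 8:25 am-1:40 pm → extend to 8:25 am-1:40 pm.
3:00 pm-3:20 pm is disjoint → start new block.
5:05 pm-5:50 pm is disjoint → start new block.
5:10 pm-5:15 pm overlaps/touches 5:05 pm-5:50 pm → extend to 5:05 pm-5:50 pm.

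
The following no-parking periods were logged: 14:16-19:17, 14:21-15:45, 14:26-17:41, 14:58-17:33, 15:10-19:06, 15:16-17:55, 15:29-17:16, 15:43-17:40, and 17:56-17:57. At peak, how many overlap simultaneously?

Sweep endpoints in order; track running count of active intervals.
Peak of 8 reached at 15:43.

8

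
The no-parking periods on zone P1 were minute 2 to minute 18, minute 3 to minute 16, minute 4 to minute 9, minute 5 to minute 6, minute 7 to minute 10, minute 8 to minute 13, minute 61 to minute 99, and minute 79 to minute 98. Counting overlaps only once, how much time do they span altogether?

Merged: minute 2 to minute 18, minute 61 to minute 99.
Lengths: 16 minutes + 38 minutes = 54 minutes.

54 minutes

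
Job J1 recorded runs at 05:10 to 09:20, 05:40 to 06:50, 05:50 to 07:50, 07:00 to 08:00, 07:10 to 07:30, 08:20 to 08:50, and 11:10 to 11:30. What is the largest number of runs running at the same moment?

4

Walk the sorted start/end points keeping a running depth.
The depth first hits 4 at 07:10.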